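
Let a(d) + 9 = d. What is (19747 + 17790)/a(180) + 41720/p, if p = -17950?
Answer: 66665503/306945 ≈ 217.19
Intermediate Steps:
a(d) = -9 + d
(19747 + 17790)/a(180) + 41720/p = (19747 + 17790)/(-9 + 180) + 41720/(-17950) = 37537/171 + 41720*(-1/17950) = 37537*(1/171) - 4172/1795 = 37537/171 - 4172/1795 = 66665503/306945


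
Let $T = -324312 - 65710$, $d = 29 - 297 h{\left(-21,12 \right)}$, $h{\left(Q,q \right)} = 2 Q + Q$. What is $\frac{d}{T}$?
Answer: $- \frac{9370}{195011} \approx -0.048049$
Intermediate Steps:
$h{\left(Q,q \right)} = 3 Q$
$d = 18740$ ($d = 29 - 297 \cdot 3 \left(-21\right) = 29 - -18711 = 29 + 18711 = 18740$)
$T = -390022$ ($T = -324312 - 65710 = -390022$)
$\frac{d}{T} = \frac{18740}{-390022} = 18740 \left(- \frac{1}{390022}\right) = - \frac{9370}{195011}$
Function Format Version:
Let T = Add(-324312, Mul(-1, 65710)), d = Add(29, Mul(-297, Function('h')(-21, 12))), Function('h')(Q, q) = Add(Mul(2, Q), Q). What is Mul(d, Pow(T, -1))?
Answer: Rational(-9370, 195011) ≈ -0.048049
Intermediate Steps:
Function('h')(Q, q) = Mul(3, Q)
d = 18740 (d = Add(29, Mul(-297, Mul(3, -21))) = Add(29, Mul(-297, -63)) = Add(29, 18711) = 18740)
T = -390022 (T = Add(-324312, -65710) = -390022)
Mul(d, Pow(T, -1)) = Mul(18740, Pow(-390022, -1)) = Mul(18740, Rational(-1, 390022)) = Rational(-9370, 195011)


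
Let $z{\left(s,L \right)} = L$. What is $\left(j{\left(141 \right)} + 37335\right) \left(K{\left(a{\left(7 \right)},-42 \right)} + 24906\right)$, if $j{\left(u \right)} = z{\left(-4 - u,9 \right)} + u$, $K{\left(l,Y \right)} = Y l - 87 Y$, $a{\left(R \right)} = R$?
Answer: $1059551010$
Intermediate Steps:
$K{\left(l,Y \right)} = - 87 Y + Y l$
$j{\left(u \right)} = 9 + u$
$\left(j{\left(141 \right)} + 37335\right) \left(K{\left(a{\left(7 \right)},-42 \right)} + 24906\right) = \left(\left(9 + 141\right) + 37335\right) \left(- 42 \left(-87 + 7\right) + 24906\right) = \left(150 + 37335\right) \left(\left(-42\right) \left(-80\right) + 24906\right) = 37485 \left(3360 + 24906\right) = 37485 \cdot 28266 = 1059551010$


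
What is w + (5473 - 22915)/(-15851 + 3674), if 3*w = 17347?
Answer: 7825435/1353 ≈ 5783.8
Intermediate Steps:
w = 17347/3 (w = (⅓)*17347 = 17347/3 ≈ 5782.3)
w + (5473 - 22915)/(-15851 + 3674) = 17347/3 + (5473 - 22915)/(-15851 + 3674) = 17347/3 - 17442/(-12177) = 17347/3 - 17442*(-1/12177) = 17347/3 + 646/451 = 7825435/1353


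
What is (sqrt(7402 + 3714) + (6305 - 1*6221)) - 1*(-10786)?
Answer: 10870 + 2*sqrt(2779) ≈ 10975.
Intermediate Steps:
(sqrt(7402 + 3714) + (6305 - 1*6221)) - 1*(-10786) = (sqrt(11116) + (6305 - 6221)) + 10786 = (2*sqrt(2779) + 84) + 10786 = (84 + 2*sqrt(2779)) + 10786 = 10870 + 2*sqrt(2779)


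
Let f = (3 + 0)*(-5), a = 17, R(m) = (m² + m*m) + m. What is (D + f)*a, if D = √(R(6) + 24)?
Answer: -255 + 17*√102 ≈ -83.308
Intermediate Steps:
R(m) = m + 2*m² (R(m) = (m² + m²) + m = 2*m² + m = m + 2*m²)
D = √102 (D = √(6*(1 + 2*6) + 24) = √(6*(1 + 12) + 24) = √(6*13 + 24) = √(78 + 24) = √102 ≈ 10.100)
f = -15 (f = 3*(-5) = -15)
(D + f)*a = (√102 - 15)*17 = (-15 + √102)*17 = -255 + 17*√102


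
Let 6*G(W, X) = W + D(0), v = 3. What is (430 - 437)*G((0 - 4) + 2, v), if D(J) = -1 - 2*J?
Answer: 7/2 ≈ 3.5000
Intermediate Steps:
G(W, X) = -⅙ + W/6 (G(W, X) = (W + (-1 - 2*0))/6 = (W + (-1 + 0))/6 = (W - 1)/6 = (-1 + W)/6 = -⅙ + W/6)
(430 - 437)*G((0 - 4) + 2, v) = (430 - 437)*(-⅙ + ((0 - 4) + 2)/6) = -7*(-⅙ + (-4 + 2)/6) = -7*(-⅙ + (⅙)*(-2)) = -7*(-⅙ - ⅓) = -7*(-½) = 7/2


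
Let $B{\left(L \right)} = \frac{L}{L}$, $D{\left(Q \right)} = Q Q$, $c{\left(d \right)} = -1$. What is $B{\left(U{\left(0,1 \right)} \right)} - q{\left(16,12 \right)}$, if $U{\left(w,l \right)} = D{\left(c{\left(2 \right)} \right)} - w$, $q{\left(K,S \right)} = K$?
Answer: $-15$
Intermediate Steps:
$D{\left(Q \right)} = Q^{2}$
$U{\left(w,l \right)} = 1 - w$ ($U{\left(w,l \right)} = \left(-1\right)^{2} - w = 1 - w$)
$B{\left(L \right)} = 1$
$B{\left(U{\left(0,1 \right)} \right)} - q{\left(16,12 \right)} = 1 - 16 = -15$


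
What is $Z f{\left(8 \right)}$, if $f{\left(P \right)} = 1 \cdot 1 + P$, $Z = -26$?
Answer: $-234$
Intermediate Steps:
$f{\left(P \right)} = 1 + P$
$Z f{\left(8 \right)} = - 26 \left(1 + 8\right) = \left(-26\right) 9 = -234$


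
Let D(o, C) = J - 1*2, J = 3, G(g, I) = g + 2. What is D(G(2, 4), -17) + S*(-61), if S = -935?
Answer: 57036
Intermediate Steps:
G(g, I) = 2 + g
D(o, C) = 1 (D(o, C) = 3 - 1*2 = 3 - 2 = 1)
D(G(2, 4), -17) + S*(-61) = 1 - 935*(-61) = 1 + 57035 = 57036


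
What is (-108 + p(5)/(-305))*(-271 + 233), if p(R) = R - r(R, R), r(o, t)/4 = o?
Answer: 250230/61 ≈ 4102.1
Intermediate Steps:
r(o, t) = 4*o
p(R) = -3*R (p(R) = R - 4*R = -3*R)
(-108 + p(5)/(-305))*(-271 + 233) = (-108 - 3*5/(-305))*(-271 + 233) = (-108 - 15*(-1/305))*(-38) = (-108 + 3/61)*(-38) = -6585/61*(-38) = 250230/61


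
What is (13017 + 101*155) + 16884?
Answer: 45556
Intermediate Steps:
(13017 + 101*155) + 16884 = (13017 + 15655) + 16884 = 28672 + 16884 = 45556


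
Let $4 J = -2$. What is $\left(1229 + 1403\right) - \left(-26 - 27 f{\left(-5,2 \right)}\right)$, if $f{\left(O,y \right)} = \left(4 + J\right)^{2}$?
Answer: $\frac{11955}{4} \approx 2988.8$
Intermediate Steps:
$J = - \frac{1}{2}$ ($J = \frac{1}{4} \left(-2\right) = - \frac{1}{2} \approx -0.5$)
$f{\left(O,y \right)} = \frac{49}{4}$ ($f{\left(O,y \right)} = \left(4 - \frac{1}{2}\right)^{2} = \left(\frac{7}{2}\right)^{2} = \frac{49}{4}$)
$\left(1229 + 1403\right) - \left(-26 - 27 f{\left(-5,2 \right)}\right) = \left(1229 + 1403\right) - \left(-26 - \frac{1323}{4}\right) = 2632 - \left(-26 - \frac{1323}{4}\right) = 2632 - - \frac{1427}{4} = 2632 + \frac{1427}{4} = \frac{11955}{4}$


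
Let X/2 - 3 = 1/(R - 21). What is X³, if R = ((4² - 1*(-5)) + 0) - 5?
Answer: 21952/125 ≈ 175.62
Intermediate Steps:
R = 16 (R = ((16 + 5) + 0) - 5 = (21 + 0) - 5 = 21 - 5 = 16)
X = 28/5 (X = 6 + 2/(16 - 21) = 6 + 2/(-5) = 6 + 2*(-⅕) = 6 - ⅖ = 28/5 ≈ 5.6000)
X³ = (28/5)³ = 21952/125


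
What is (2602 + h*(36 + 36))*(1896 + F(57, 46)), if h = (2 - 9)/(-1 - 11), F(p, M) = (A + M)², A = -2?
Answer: 10131808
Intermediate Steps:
F(p, M) = (-2 + M)²
h = 7/12 (h = -7/(-12) = -7*(-1/12) = 7/12 ≈ 0.58333)
(2602 + h*(36 + 36))*(1896 + F(57, 46)) = (2602 + 7*(36 + 36)/12)*(1896 + (-2 + 46)²) = (2602 + (7/12)*72)*(1896 + 44²) = (2602 + 42)*(1896 + 1936) = 2644*3832 = 10131808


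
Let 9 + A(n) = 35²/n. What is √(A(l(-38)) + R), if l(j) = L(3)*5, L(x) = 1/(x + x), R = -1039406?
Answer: I*√1037945 ≈ 1018.8*I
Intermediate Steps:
L(x) = 1/(2*x)
l(j) = ⅚ (l(j) = ((½)/3)*5 = ((½)*(⅓))*5 = (⅙)*5 = ⅚)
A(n) = -9 + 1225/n (A(n) = -9 + 35²/n = -9 + 1225/n)
√(A(l(-38)) + R) = √((-9 + 1225/(⅚)) - 1039406) = √((-9 + 1225*(6/5)) - 1039406) = √((-9 + 1470) - 1039406) = √(1461 - 1039406) = √(-1037945) = I*√1037945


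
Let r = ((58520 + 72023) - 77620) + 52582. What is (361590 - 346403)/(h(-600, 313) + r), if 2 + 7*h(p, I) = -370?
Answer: 106309/738163 ≈ 0.14402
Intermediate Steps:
h(p, I) = -372/7 (h(p, I) = -2/7 + (1/7)*(-370) = -2/7 - 370/7 = -372/7)
r = 105505 (r = (130543 - 77620) + 52582 = 52923 + 52582 = 105505)
(361590 - 346403)/(h(-600, 313) + r) = (361590 - 346403)/(-372/7 + 105505) = 15187/(738163/7) = 15187*(7/738163) = 106309/738163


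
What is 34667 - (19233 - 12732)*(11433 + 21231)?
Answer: -212313997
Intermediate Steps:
34667 - (19233 - 12732)*(11433 + 21231) = 34667 - 6501*32664 = 34667 - 1*212348664 = 34667 - 212348664 = -212313997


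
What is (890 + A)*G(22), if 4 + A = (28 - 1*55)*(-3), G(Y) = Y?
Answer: 21274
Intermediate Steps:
A = 77 (A = -4 + (28 - 1*55)*(-3) = -4 + (28 - 55)*(-3) = -4 - 27*(-3) = -4 + 81 = 77)
(890 + A)*G(22) = (890 + 77)*22 = 967*22 = 21274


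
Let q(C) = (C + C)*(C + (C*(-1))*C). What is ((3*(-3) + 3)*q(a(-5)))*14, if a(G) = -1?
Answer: -336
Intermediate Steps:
q(C) = 2*C*(C - C**2) (q(C) = (2*C)*(C + (-C)*C) = (2*C)*(C - C**2) = 2*C*(C - C**2))
((3*(-3) + 3)*q(a(-5)))*14 = ((3*(-3) + 3)*(2*(-1)**2*(1 - 1*(-1))))*14 = ((-9 + 3)*(2*1*(1 + 1)))*14 = -12*2*14 = -6*4*14 = -24*14 = -336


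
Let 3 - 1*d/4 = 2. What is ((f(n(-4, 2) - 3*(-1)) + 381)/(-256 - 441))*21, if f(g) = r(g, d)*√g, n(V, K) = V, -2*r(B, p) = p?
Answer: -8001/697 + 42*I/697 ≈ -11.479 + 0.060258*I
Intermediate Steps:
d = 4 (d = 12 - 4*2 = 12 - 8 = 4)
r(B, p) = -p/2
f(g) = -2*√g (f(g) = (-½*4)*√g = -2*√g)
((f(n(-4, 2) - 3*(-1)) + 381)/(-256 - 441))*21 = ((-2*√(-4 - 3*(-1)) + 381)/(-256 - 441))*21 = ((-2*√(-4 + 3) + 381)/(-697))*21 = ((-2*I + 381)*(-1/697))*21 = ((381 - 2*I)*(-1/697))*21 = (-381/697 + 2*I/697)*21 = -8001/697 + 42*I/697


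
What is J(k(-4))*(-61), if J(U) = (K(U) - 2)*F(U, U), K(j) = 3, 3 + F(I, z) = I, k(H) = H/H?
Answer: 122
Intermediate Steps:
k(H) = 1
F(I, z) = -3 + I
J(U) = -3 + U (J(U) = (3 - 2)*(-3 + U) = 1*(-3 + U) = -3 + U)
J(k(-4))*(-61) = (-3 + 1)*(-61) = -2*(-61) = 122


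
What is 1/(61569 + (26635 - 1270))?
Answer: 1/86934 ≈ 1.1503e-5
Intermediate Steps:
1/(61569 + (26635 - 1270)) = 1/(61569 + 25365) = 1/86934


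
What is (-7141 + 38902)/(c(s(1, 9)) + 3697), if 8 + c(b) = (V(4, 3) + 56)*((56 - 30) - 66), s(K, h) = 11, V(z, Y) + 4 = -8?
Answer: 10587/643 ≈ 16.465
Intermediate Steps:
V(z, Y) = -12 (V(z, Y) = -4 - 8 = -12)
c(b) = -1768 (c(b) = -8 + (-12 + 56)*((56 - 30) - 66) = -8 + 44*(26 - 66) = -8 + 44*(-40) = -8 - 1760 = -1768)
(-7141 + 38902)/(c(s(1, 9)) + 3697) = (-7141 + 38902)/(-1768 + 3697) = 31761/1929 = 31761*(1/1929) = 10587/643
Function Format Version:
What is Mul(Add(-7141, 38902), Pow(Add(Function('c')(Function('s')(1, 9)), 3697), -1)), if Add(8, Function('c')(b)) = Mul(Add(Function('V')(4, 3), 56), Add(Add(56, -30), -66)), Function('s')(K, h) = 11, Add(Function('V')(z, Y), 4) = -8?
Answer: Rational(10587, 643) ≈ 16.465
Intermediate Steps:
Function('V')(z, Y) = -12 (Function('V')(z, Y) = Add(-4, -8) = -12)
Function('c')(b) = -1768 (Function('c')(b) = Add(-8, Mul(Add(-12, 56), Add(Add(56, -30), -66))) = Add(-8, Mul(44, Add(26, -66))) = Add(-8, Mul(44, -40)) = Add(-8, -1760) = -1768)
Mul(Add(-7141, 38902), Pow(Add(Function('c')(Function('s')(1, 9)), 3697), -1)) = Mul(Add(-7141, 38902), Pow(Add(-1768, 3697), -1)) = Mul(31761, Pow(1929, -1)) = Mul(31761, Rational(1, 1929)) = Rational(10587, 643)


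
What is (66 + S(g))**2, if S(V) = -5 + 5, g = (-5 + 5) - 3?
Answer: 4356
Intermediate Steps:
g = -3 (g = 0 - 3 = -3)
S(V) = 0
(66 + S(g))**2 = (66 + 0)**2 = 66**2 = 4356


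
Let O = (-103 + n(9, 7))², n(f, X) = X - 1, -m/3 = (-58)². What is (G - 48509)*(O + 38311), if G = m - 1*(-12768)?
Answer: -2187150760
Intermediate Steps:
m = -10092 (m = -3*(-58)² = -3*3364 = -10092)
G = 2676 (G = -10092 - 1*(-12768) = -10092 + 12768 = 2676)
n(f, X) = -1 + X
O = 9409 (O = (-103 + (-1 + 7))² = (-103 + 6)² = (-97)² = 9409)
(G - 48509)*(O + 38311) = (2676 - 48509)*(9409 + 38311) = -45833*47720 = -2187150760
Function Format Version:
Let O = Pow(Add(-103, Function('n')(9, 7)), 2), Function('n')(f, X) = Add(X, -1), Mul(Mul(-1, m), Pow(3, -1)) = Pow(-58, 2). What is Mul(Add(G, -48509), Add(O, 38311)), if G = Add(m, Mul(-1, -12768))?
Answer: -2187150760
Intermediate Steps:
m = -10092 (m = Mul(-3, Pow(-58, 2)) = Mul(-3, 3364) = -10092)
G = 2676 (G = Add(-10092, Mul(-1, -12768)) = Add(-10092, 12768) = 2676)
Function('n')(f, X) = Add(-1, X)
O = 9409 (O = Pow(Add(-103, Add(-1, 7)), 2) = Pow(Add(-103, 6), 2) = Pow(-97, 2) = 9409)
Mul(Add(G, -48509), Add(O, 38311)) = Mul(Add(2676, -48509), Add(9409, 38311)) = Mul(-45833, 47720) = -2187150760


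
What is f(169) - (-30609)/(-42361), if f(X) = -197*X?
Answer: -1410355382/42361 ≈ -33294.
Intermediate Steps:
f(169) - (-30609)/(-42361) = -197*169 - (-30609)/(-42361) = -33293 - (-30609)*(-1)/42361 = -33293 - 1*30609/42361 = -33293 - 30609/42361 = -1410355382/42361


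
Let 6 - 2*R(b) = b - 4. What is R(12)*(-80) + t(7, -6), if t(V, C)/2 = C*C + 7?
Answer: 166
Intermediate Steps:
R(b) = 5 - b/2 (R(b) = 3 - (b - 4)/2 = 3 - (-4 + b)/2 = 3 + (2 - b/2) = 5 - b/2)
t(V, C) = 14 + 2*C² (t(V, C) = 2*(C*C + 7) = 2*(C² + 7) = 2*(7 + C²) = 14 + 2*C²)
R(12)*(-80) + t(7, -6) = (5 - ½*12)*(-80) + (14 + 2*(-6)²) = (5 - 6)*(-80) + (14 + 2*36) = -1*(-80) + (14 + 72) = 80 + 86 = 166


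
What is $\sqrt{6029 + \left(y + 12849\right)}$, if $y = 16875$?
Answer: $\sqrt{35753} \approx 189.08$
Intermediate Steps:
$\sqrt{6029 + \left(y + 12849\right)} = \sqrt{6029 + \left(16875 + 12849\right)} = \sqrt{6029 + 29724} = \sqrt{35753}$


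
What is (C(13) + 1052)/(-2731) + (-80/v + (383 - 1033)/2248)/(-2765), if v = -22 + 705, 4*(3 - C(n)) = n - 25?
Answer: -448986272159/1159401469156 ≈ -0.38726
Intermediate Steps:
C(n) = 37/4 - n/4 (C(n) = 3 - (n - 25)/4 = 3 - (-25 + n)/4 = 3 + (25/4 - n/4) = 37/4 - n/4)
v = 683
(C(13) + 1052)/(-2731) + (-80/v + (383 - 1033)/2248)/(-2765) = ((37/4 - ¼*13) + 1052)/(-2731) + (-80/683 + (383 - 1033)/2248)/(-2765) = ((37/4 - 13/4) + 1052)*(-1/2731) + (-80*1/683 - 650*1/2248)*(-1/2765) = (6 + 1052)*(-1/2731) + (-80/683 - 325/1124)*(-1/2765) = 1058*(-1/2731) - 311895/767692*(-1/2765) = -1058/2731 + 62379/424533676 = -448986272159/1159401469156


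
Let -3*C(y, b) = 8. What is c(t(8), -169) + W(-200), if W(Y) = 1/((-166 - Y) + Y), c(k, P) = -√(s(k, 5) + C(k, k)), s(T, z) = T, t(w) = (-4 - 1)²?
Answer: -1/166 - √201/3 ≈ -4.7318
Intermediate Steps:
C(y, b) = -8/3 (C(y, b) = -⅓*8 = -8/3)
t(w) = 25 (t(w) = (-5)² = 25)
c(k, P) = -√(-8/3 + k) (c(k, P) = -√(k - 8/3) = -√(-8/3 + k))
W(Y) = -1/166 (W(Y) = 1/(-166) = -1/166)
c(t(8), -169) + W(-200) = -√(-24 + 9*25)/3 - 1/166 = -√(-24 + 225)/3 - 1/166 = -√201/3 - 1/166 = -1/166 - √201/3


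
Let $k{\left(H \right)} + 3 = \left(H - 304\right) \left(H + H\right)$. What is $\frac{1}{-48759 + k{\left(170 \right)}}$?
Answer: $- \frac{1}{94322} \approx -1.0602 \cdot 10^{-5}$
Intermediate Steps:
$k{\left(H \right)} = -3 + 2 H \left(-304 + H\right)$ ($k{\left(H \right)} = -3 + \left(H - 304\right) \left(H + H\right) = -3 + \left(-304 + H\right) 2 H = -3 + 2 H \left(-304 + H\right)$)
$\frac{1}{-48759 + k{\left(170 \right)}} = \frac{1}{-48759 - \left(103363 - 57800\right)} = \frac{1}{-48759 - 45563} = \frac{1}{-94322} = - \frac{1}{94322}$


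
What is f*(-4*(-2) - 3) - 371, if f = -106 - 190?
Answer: -1851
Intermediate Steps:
f = -296
f*(-4*(-2) - 3) - 371 = -296*(-4*(-2) - 3) - 371 = -296*(8 - 3) - 371 = -296*5 - 371 = -1480 - 371 = -1851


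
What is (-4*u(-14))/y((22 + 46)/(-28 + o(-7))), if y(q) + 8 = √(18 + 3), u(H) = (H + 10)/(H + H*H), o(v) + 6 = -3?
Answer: -64/3913 - 8*√21/3913 ≈ -0.025725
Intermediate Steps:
o(v) = -9 (o(v) = -6 - 3 = -9)
u(H) = (10 + H)/(H + H²)
y(q) = -8 + √21 (y(q) = -8 + √(18 + 3) = -8 + √21)
(-4*u(-14))/y((22 + 46)/(-28 + o(-7))) = (-4*(10 - 14)/((-14)*(1 - 14)))/(-8 + √21) = (-(-2)*(-4)/(7*(-13)))/(-8 + √21) = (-(-2)*(-1)*(-4)/(7*13))/(-8 + √21) = (-4*(-2/91))/(-8 + √21) = 8/(91*(-8 + √21))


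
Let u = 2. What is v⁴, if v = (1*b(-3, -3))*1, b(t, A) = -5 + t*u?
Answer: 14641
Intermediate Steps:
b(t, A) = -5 + 2*t (b(t, A) = -5 + t*2 = -5 + 2*t)
v = -11 (v = (1*(-5 + 2*(-3)))*1 = (1*(-5 - 6))*1 = (1*(-11))*1 = -11*1 = -11)
v⁴ = (-11)⁴ = 14641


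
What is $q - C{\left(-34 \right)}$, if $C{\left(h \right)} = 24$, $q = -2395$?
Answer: $-2419$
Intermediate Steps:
$q - C{\left(-34 \right)} = -2395 - 24 = -2419$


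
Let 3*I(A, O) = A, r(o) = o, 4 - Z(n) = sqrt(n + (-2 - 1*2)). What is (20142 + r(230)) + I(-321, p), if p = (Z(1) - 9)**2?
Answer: 20265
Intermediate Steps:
Z(n) = 4 - sqrt(-4 + n) (Z(n) = 4 - sqrt(n + (-2 - 1*2)) = 4 - sqrt(n + (-2 - 2)) = 4 - sqrt(n - 4) = 4 - sqrt(-4 + n))
p = (-5 - I*sqrt(3))**2 (p = ((4 - sqrt(-4 + 1)) - 9)**2 = ((4 - sqrt(-3)) - 9)**2 = ((4 - I*sqrt(3)) - 9)**2 = (-5 - I*sqrt(3))**2 ≈ 22.0 + 17.32*I)
I(A, O) = A/3
(20142 + r(230)) + I(-321, p) = (20142 + 230) + (1/3)*(-321) = 20372 - 107 = 20265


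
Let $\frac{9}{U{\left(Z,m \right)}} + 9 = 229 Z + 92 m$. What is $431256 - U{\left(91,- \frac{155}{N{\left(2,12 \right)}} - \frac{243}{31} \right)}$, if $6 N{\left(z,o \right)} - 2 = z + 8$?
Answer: $\frac{173513263785}{402344} \approx 4.3126 \cdot 10^{5}$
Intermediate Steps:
$N{\left(z,o \right)} = \frac{5}{3} + \frac{z}{6}$ ($N{\left(z,o \right)} = \frac{1}{3} + \frac{z + 8}{6} = \frac{1}{3} + \frac{8 + z}{6} = \frac{1}{3} + \left(\frac{4}{3} + \frac{z}{6}\right) = \frac{5}{3} + \frac{z}{6}$)
$U{\left(Z,m \right)} = \frac{9}{-9 + 92 m + 229 Z}$ ($U{\left(Z,m \right)} = \frac{9}{-9 + \left(229 Z + 92 m\right)} = \frac{9}{-9 + \left(92 m + 229 Z\right)} = \frac{9}{-9 + 92 m + 229 Z}$)
$431256 - U{\left(91,- \frac{155}{N{\left(2,12 \right)}} - \frac{243}{31} \right)} = 431256 - \frac{9}{-9 + 92 \left(- \frac{155}{\frac{5}{3} + \frac{1}{6} \cdot 2} - \frac{243}{31}\right) + 229 \cdot 91} = 431256 - \frac{9}{-9 + 92 \left(- \frac{155}{\frac{5}{3} + \frac{1}{3}} - \frac{243}{31}\right) + 20839} = 431256 - \frac{9}{-9 + 92 \left(- \frac{155}{2} - \frac{243}{31}\right) + 20839} = 431256 - \frac{9}{-9 + 92 \left(- \frac{5291}{62}\right) + 20839} = 431256 - \frac{9}{-9 - \frac{243386}{31} + 20839} = 431256 - \frac{9}{\frac{402344}{31}} = 431256 - 9 \cdot \frac{31}{402344} = 431256 - \frac{279}{402344} = \frac{173513263785}{402344}$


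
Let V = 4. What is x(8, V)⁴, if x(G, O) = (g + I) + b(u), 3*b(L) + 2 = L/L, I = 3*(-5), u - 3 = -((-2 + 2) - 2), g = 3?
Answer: 1874161/81 ≈ 23138.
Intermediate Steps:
u = 5 (u = 3 - ((-2 + 2) - 2) = 3 - (0 - 2) = 3 - 1*(-2) = 3 + 2 = 5)
I = -15
b(L) = -⅓ (b(L) = -⅔ + (L/L)/3 = -⅔ + (⅓)*1 = -⅔ + ⅓ = -⅓)
x(G, O) = -37/3 (x(G, O) = (3 - 15) - ⅓ = -12 - ⅓ = -37/3)
x(8, V)⁴ = (-37/3)⁴ = 1874161/81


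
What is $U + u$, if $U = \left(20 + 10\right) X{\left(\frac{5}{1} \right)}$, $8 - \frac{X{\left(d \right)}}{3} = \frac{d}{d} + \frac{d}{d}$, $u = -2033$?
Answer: $-1493$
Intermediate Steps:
$X{\left(d \right)} = 18$ ($X{\left(d \right)} = 24 - 3 \left(\frac{d}{d} + \frac{d}{d}\right) = 24 - 3 \left(1 + 1\right) = 24 - 6 = 18$)
$U = 540$ ($U = \left(20 + 10\right) 18 = 30 \cdot 18 = 540$)
$U + u = 540 - 2033 = -1493$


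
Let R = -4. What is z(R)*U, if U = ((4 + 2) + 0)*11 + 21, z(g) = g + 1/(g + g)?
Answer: -2871/8 ≈ -358.88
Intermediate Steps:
z(g) = g + 1/(2*g)
U = 87 (U = (6 + 0)*11 + 21 = 6*11 + 21 = 66 + 21 = 87)
z(R)*U = (-4 + (½)/(-4))*87 = (-4 + (½)*(-¼))*87 = (-4 - ⅛)*87 = -33/8*87 = -2871/8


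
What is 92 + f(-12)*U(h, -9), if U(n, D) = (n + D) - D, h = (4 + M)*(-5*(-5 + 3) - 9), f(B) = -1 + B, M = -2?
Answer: 66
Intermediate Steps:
h = 2 (h = (4 - 2)*(-5*(-5 + 3) - 9) = 2*(-5*(-2) - 9) = 2*(10 - 9) = 2*1 = 2)
U(n, D) = n (U(n, D) = (D + n) - D = n)
92 + f(-12)*U(h, -9) = 92 + (-1 - 12)*2 = 92 - 13*2 = 92 - 26 = 66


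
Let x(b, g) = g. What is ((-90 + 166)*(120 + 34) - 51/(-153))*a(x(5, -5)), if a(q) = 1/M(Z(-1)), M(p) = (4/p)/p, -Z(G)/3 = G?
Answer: 105339/4 ≈ 26335.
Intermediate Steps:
Z(G) = -3*G
M(p) = 4/p²
a(q) = 9/4 (a(q) = 1/(4/(-3*(-1))²) = 1/(4/3²) = 1/(4*(⅑)) = 1/(4/9) = 9/4)
((-90 + 166)*(120 + 34) - 51/(-153))*a(x(5, -5)) = ((-90 + 166)*(120 + 34) - 51/(-153))*(9/4) = (76*154 - 51*(-1/153))*(9/4) = (11704 + ⅓)*(9/4) = (35113/3)*(9/4) = 105339/4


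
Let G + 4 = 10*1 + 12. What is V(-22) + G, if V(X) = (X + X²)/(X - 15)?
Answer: 204/37 ≈ 5.5135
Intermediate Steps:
V(X) = (X + X²)/(-15 + X)
G = 18 (G = -4 + (10*1 + 12) = -4 + (10 + 12) = -4 + 22 = 18)
V(-22) + G = -22*(1 - 22)/(-15 - 22) + 18 = -22*(-21)/(-37) + 18 = -22*(-1/37)*(-21) + 18 = -462/37 + 18 = 204/37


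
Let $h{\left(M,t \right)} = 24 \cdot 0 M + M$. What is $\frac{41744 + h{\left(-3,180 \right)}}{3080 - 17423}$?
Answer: $- \frac{5963}{2049} \approx -2.9102$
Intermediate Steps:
$h{\left(M,t \right)} = M$ ($h{\left(M,t \right)} = 0 M + M = 0 + M = M$)
$\frac{41744 + h{\left(-3,180 \right)}}{3080 - 17423} = \frac{41744 - 3}{3080 - 17423} = \frac{41741}{-14343} = 41741 \left(- \frac{1}{14343}\right) = - \frac{5963}{2049}$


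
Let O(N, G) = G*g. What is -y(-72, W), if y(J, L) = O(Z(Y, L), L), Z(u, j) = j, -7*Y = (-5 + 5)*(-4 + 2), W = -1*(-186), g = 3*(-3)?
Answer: 1674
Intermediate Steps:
g = -9
W = 186
Y = 0 (Y = -(-5 + 5)*(-4 + 2)/7 = -0*(-2) = -⅐*0 = 0)
O(N, G) = -9*G (O(N, G) = G*(-9) = -9*G)
y(J, L) = -9*L
-y(-72, W) = -(-9)*186 = -1*(-1674) = 1674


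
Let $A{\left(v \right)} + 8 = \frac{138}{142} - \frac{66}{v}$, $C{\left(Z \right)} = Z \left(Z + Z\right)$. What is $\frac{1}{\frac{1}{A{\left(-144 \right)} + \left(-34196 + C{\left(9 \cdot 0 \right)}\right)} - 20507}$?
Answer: $- \frac{58281179}{1195172139457} \approx -4.8764 \cdot 10^{-5}$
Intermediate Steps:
$C{\left(Z \right)} = 2 Z^{2}$ ($C{\left(Z \right)} = Z 2 Z = 2 Z^{2}$)
$A{\left(v \right)} = - \frac{499}{71} - \frac{66}{v}$ ($A{\left(v \right)} = -8 + \left(\frac{138}{142} - \frac{66}{v}\right) = -8 + \left(138 \cdot \frac{1}{142} - \frac{66}{v}\right) = -8 + \left(\frac{69}{71} - \frac{66}{v}\right) = - \frac{499}{71} - \frac{66}{v}$)
$\frac{1}{\frac{1}{A{\left(-144 \right)} + \left(-34196 + C{\left(9 \cdot 0 \right)}\right)} - 20507} = \frac{1}{\frac{1}{\left(- \frac{499}{71} - \frac{66}{-144}\right) - \left(34196 - 2 \left(9 \cdot 0\right)^{2}\right)} - 20507} = \frac{1}{\frac{1}{\left(- \frac{499}{71} - - \frac{11}{24}\right) - \left(34196 - 2 \cdot 0^{2}\right)} - 20507} = \frac{1}{\frac{1}{\left(- \frac{499}{71} + \frac{11}{24}\right) + \left(-34196 + 2 \cdot 0\right)} - 20507} = \frac{1}{\frac{1}{- \frac{11195}{1704} + \left(-34196 + 0\right)} - 20507} = \frac{1}{\frac{1}{- \frac{11195}{1704} - 34196} - 20507} = \frac{1}{\frac{1}{- \frac{58281179}{1704}} - 20507} = \frac{1}{- \frac{1704}{58281179} - 20507} = \frac{1}{- \frac{1195172139457}{58281179}} = - \frac{58281179}{1195172139457}$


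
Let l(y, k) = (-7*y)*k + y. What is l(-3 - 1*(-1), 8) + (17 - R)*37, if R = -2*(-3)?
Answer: 517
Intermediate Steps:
l(y, k) = y - 7*k*y (l(y, k) = -7*k*y + y = y - 7*k*y)
R = 6
l(-3 - 1*(-1), 8) + (17 - R)*37 = (-3 - 1*(-1))*(1 - 7*8) + (17 - 1*6)*37 = (-3 + 1)*(1 - 56) + (17 - 6)*37 = -2*(-55) + 11*37 = 110 + 407 = 517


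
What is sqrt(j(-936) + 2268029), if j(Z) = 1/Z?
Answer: sqrt(55194753718)/156 ≈ 1506.0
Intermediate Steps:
sqrt(j(-936) + 2268029) = sqrt(1/(-936) + 2268029) = sqrt(-1/936 + 2268029) = sqrt(2122875143/936) = sqrt(55194753718)/156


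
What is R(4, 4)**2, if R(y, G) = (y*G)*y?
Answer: 4096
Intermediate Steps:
R(y, G) = G*y**2 (R(y, G) = (G*y)*y = G*y**2)
R(4, 4)**2 = (4*4**2)**2 = (4*16)**2 = 64**2 = 4096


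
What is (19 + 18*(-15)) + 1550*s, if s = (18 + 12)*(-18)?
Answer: -837251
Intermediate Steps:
s = -540 (s = 30*(-18) = -540)
(19 + 18*(-15)) + 1550*s = (19 + 18*(-15)) + 1550*(-540) = (19 - 270) - 837000 = -251 - 837000 = -837251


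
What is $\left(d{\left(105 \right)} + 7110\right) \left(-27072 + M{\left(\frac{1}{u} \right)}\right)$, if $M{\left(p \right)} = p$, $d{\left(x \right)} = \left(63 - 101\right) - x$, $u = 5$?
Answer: $- \frac{943046153}{5} \approx -1.8861 \cdot 10^{8}$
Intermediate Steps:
$d{\left(x \right)} = -38 - x$ ($d{\left(x \right)} = \left(63 - 101\right) - x = -38 - x$)
$\left(d{\left(105 \right)} + 7110\right) \left(-27072 + M{\left(\frac{1}{u} \right)}\right) = \left(\left(-38 - 105\right) + 7110\right) \left(-27072 + \frac{1}{5}\right) = \left(-143 + 7110\right) \left(- \frac{135359}{5}\right) = 6967 \left(- \frac{135359}{5}\right) = - \frac{943046153}{5}$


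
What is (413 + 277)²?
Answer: 476100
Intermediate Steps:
(413 + 277)² = 690² = 476100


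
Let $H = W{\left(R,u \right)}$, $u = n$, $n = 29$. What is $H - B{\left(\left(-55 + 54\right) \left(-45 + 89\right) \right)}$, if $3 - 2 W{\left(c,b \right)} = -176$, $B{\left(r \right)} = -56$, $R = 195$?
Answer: $\frac{291}{2} \approx 145.5$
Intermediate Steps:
$u = 29$
$W{\left(c,b \right)} = \frac{179}{2}$ ($W{\left(c,b \right)} = \frac{3}{2} - -88 = \frac{3}{2} + 88 = \frac{179}{2}$)
$H = \frac{179}{2} \approx 89.5$
$H - B{\left(\left(-55 + 54\right) \left(-45 + 89\right) \right)} = \frac{179}{2} - -56 = \frac{179}{2} + 56 = \frac{291}{2}$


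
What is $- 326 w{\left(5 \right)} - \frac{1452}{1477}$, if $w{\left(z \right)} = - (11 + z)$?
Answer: $\frac{7702580}{1477} \approx 5215.0$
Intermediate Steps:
$w{\left(z \right)} = -11 - z$
$- 326 w{\left(5 \right)} - \frac{1452}{1477} = - 326 \left(-11 - 5\right) - \frac{1452}{1477} = \left(-326\right) \left(-16\right) - \frac{1452}{1477} = 5216 - \frac{1452}{1477} = \frac{7702580}{1477}$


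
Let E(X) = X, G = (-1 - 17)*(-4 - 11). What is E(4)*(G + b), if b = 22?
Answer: 1168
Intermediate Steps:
G = 270 (G = -18*(-15) = 270)
E(4)*(G + b) = 4*(270 + 22) = 4*292 = 1168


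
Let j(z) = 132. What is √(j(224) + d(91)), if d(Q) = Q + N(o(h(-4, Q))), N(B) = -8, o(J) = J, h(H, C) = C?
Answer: √215 ≈ 14.663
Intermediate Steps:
d(Q) = -8 + Q (d(Q) = Q - 8 = -8 + Q)
√(j(224) + d(91)) = √(132 + (-8 + 91)) = √(132 + 83) = √215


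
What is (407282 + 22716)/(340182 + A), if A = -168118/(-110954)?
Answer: 23854999046/18872360873 ≈ 1.2640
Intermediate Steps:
A = 84059/55477 (A = -168118*(-1/110954) = 84059/55477 ≈ 1.5152)
(407282 + 22716)/(340182 + A) = (407282 + 22716)/(340182 + 84059/55477) = 429998/(18872360873/55477) = 429998*(55477/18872360873) = 23854999046/18872360873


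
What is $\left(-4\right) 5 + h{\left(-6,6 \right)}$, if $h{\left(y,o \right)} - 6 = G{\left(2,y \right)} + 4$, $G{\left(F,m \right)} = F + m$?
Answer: $-14$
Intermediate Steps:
$h{\left(y,o \right)} = 12 + y$ ($h{\left(y,o \right)} = 6 + \left(\left(2 + y\right) + 4\right) = 6 + \left(6 + y\right) = 12 + y$)
$\left(-4\right) 5 + h{\left(-6,6 \right)} = \left(-4\right) 5 + \left(12 - 6\right) = -20 + 6 = -14$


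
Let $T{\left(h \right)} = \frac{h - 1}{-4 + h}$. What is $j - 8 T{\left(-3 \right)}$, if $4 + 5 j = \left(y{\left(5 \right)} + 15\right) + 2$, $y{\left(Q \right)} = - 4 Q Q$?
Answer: $- \frac{769}{35} \approx -21.971$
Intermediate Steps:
$y{\left(Q \right)} = - 4 Q^{2}$
$j = - \frac{87}{5}$ ($j = - \frac{4}{5} + \frac{\left(- 4 \cdot 5^{2} + 15\right) + 2}{5} = - \frac{4}{5} + \frac{\left(\left(-4\right) 25 + 15\right) + 2}{5} = - \frac{4}{5} + \frac{\left(-100 + 15\right) + 2}{5} = - \frac{4}{5} + \frac{-85 + 2}{5} = - \frac{4}{5} + \frac{1}{5} \left(-83\right) = - \frac{4}{5} - \frac{83}{5} = - \frac{87}{5} \approx -17.4$)
$T{\left(h \right)} = \frac{-1 + h}{-4 + h}$
$j - 8 T{\left(-3 \right)} = - \frac{87}{5} - 8 \frac{-1 - 3}{-4 - 3} = - \frac{87}{5} - 8 \frac{1}{-7} \left(-4\right) = - \frac{87}{5} - 8 \left(\left(- \frac{1}{7}\right) \left(-4\right)\right) = - \frac{87}{5} - \frac{32}{7} = - \frac{769}{35}$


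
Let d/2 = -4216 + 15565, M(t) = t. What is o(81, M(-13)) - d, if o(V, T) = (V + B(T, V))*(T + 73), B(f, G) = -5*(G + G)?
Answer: -66438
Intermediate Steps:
B(f, G) = -10*G
d = 22698 (d = 2*(-4216 + 15565) = 2*11349 = 22698)
o(V, T) = -9*V*(73 + T) (o(V, T) = (V - 10*V)*(T + 73) = (-9*V)*(73 + T) = -9*V*(73 + T))
o(81, M(-13)) - d = 9*81*(-73 - 1*(-13)) - 1*22698 = 9*81*(-73 + 13) - 22698 = 9*81*(-60) - 22698 = -43740 - 22698 = -66438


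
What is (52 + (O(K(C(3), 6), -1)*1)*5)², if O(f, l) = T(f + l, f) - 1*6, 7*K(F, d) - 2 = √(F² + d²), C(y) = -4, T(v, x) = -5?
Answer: 9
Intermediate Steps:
K(F, d) = 2/7 + √(F² + d²)/7
O(f, l) = -11 (O(f, l) = -5 - 1*6 = -5 - 6 = -11)
(52 + (O(K(C(3), 6), -1)*1)*5)² = (52 - 11*1*5)² = (52 - 11*5)² = (52 - 55)² = (-3)² = 9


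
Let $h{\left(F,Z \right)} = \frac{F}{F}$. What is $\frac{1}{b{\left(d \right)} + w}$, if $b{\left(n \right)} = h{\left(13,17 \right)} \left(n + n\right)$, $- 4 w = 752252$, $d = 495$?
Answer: $- \frac{1}{187073} \approx -5.3455 \cdot 10^{-6}$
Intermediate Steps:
$h{\left(F,Z \right)} = 1$
$w = -188063$ ($w = \left(- \frac{1}{4}\right) 752252 = -188063$)
$b{\left(n \right)} = 2 n$ ($b{\left(n \right)} = 1 \left(n + n\right) = 1 \cdot 2 n = 2 n$)
$\frac{1}{b{\left(d \right)} + w} = \frac{1}{2 \cdot 495 - 188063} = \frac{1}{990 - 188063} = \frac{1}{-187073} = - \frac{1}{187073}$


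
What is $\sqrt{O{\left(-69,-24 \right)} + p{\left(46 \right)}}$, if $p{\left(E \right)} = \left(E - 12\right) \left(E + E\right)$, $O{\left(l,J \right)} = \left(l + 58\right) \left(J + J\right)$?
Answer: $2 \sqrt{914} \approx 60.465$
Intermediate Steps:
$O{\left(l,J \right)} = 2 J \left(58 + l\right)$ ($O{\left(l,J \right)} = \left(58 + l\right) 2 J = 2 J \left(58 + l\right)$)
$p{\left(E \right)} = 2 E \left(-12 + E\right)$ ($p{\left(E \right)} = \left(-12 + E\right) 2 E = 2 E \left(-12 + E\right)$)
$\sqrt{O{\left(-69,-24 \right)} + p{\left(46 \right)}} = \sqrt{2 \left(-24\right) \left(58 - 69\right) + 2 \cdot 46 \left(-12 + 46\right)} = \sqrt{2 \left(-24\right) \left(-11\right) + 2 \cdot 46 \cdot 34} = \sqrt{528 + 3128} = \sqrt{3656} = 2 \sqrt{914}$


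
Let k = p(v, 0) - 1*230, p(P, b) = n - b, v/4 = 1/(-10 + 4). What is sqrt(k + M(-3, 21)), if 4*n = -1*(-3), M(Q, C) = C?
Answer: 7*I*sqrt(17)/2 ≈ 14.431*I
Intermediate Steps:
n = 3/4 (n = (-1*(-3))/4 = (1/4)*3 = 3/4 ≈ 0.75000)
v = -2/3 (v = 4/(-10 + 4) = 4/(-6) = 4*(-1/6) = -2/3 ≈ -0.66667)
p(P, b) = 3/4 - b
k = -917/4 (k = (3/4 - 1*0) - 1*230 = (3/4 + 0) - 230 = 3/4 - 230 = -917/4 ≈ -229.25)
sqrt(k + M(-3, 21)) = sqrt(-917/4 + 21) = sqrt(-833/4) = 7*I*sqrt(17)/2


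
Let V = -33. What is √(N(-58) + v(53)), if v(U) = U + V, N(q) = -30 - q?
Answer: 4*√3 ≈ 6.9282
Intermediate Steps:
v(U) = -33 + U (v(U) = U - 33 = -33 + U)
√(N(-58) + v(53)) = √((-30 - 1*(-58)) + (-33 + 53)) = √((-30 + 58) + 20) = √(28 + 20) = √48 = 4*√3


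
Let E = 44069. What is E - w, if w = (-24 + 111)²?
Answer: 36500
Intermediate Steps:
w = 7569 (w = 87² = 7569)
E - w = 44069 - 1*7569 = 44069 - 7569 = 36500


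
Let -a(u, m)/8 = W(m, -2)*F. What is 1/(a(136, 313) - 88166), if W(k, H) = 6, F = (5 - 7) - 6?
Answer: -1/87782 ≈ -1.1392e-5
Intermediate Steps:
F = -8 (F = -2 - 6 = -8)
a(u, m) = 384 (a(u, m) = -48*(-8) = -8*(-48) = 384)
1/(a(136, 313) - 88166) = 1/(384 - 88166) = 1/(-87782) = -1/87782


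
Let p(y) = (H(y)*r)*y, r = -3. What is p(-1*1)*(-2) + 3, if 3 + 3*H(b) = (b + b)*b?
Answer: 5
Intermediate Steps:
H(b) = -1 + 2*b²/3 (H(b) = -1 + ((b + b)*b)/3 = -1 + ((2*b)*b)/3 = -1 + (2*b²)/3 = -1 + 2*b²/3)
p(y) = y*(3 - 2*y²) (p(y) = ((-1 + 2*y²/3)*(-3))*y = (3 - 2*y²)*y = y*(3 - 2*y²))
p(-1*1)*(-2) + 3 = ((-1*1)*(3 - 2*(-1*1)²))*(-2) + 3 = -(3 - 2*(-1)²)*(-2) + 3 = -(3 - 2*1)*(-2) + 3 = -(3 - 2)*(-2) + 3 = -1*1*(-2) + 3 = -1*(-2) + 3 = 2 + 3 = 5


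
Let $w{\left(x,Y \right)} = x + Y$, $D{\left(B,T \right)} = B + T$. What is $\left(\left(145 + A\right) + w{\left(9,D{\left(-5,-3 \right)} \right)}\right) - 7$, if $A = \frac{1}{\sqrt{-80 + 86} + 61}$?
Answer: $\frac{516446}{3715} - \frac{\sqrt{6}}{3715} \approx 139.02$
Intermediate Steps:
$w{\left(x,Y \right)} = Y + x$
$A = \frac{1}{61 + \sqrt{6}}$ ($A = \frac{1}{\sqrt{6} + 61} = \frac{1}{61 + \sqrt{6}} \approx 0.015761$)
$\left(\left(145 + A\right) + w{\left(9,D{\left(-5,-3 \right)} \right)}\right) - 7 = \left(\left(145 + \left(\frac{61}{3715} - \frac{\sqrt{6}}{3715}\right)\right) + \left(\left(-5 - 3\right) + 9\right)\right) - 7 = \left(\left(\frac{538736}{3715} - \frac{\sqrt{6}}{3715}\right) + \left(-8 + 9\right)\right) - 7 = \left(\left(\frac{538736}{3715} - \frac{\sqrt{6}}{3715}\right) + 1\right) - 7 = \left(\frac{542451}{3715} - \frac{\sqrt{6}}{3715}\right) - 7 = \frac{516446}{3715} - \frac{\sqrt{6}}{3715}$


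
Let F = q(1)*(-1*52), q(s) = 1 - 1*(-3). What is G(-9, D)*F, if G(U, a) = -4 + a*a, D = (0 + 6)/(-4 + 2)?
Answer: -1040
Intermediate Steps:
D = -3 (D = 6/(-2) = 6*(-½) = -3)
q(s) = 4 (q(s) = 1 + 3 = 4)
G(U, a) = -4 + a²
F = -208 (F = 4*(-1*52) = 4*(-52) = -208)
G(-9, D)*F = (-4 + (-3)²)*(-208) = (-4 + 9)*(-208) = 5*(-208) = -1040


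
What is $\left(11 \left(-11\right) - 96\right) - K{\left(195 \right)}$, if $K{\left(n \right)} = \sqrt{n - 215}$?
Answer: $-217 - 2 i \sqrt{5} \approx -217.0 - 4.4721 i$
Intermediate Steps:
$K{\left(n \right)} = \sqrt{-215 + n}$
$\left(11 \left(-11\right) - 96\right) - K{\left(195 \right)} = \left(11 \left(-11\right) - 96\right) - \sqrt{-215 + 195} = \left(-121 - 96\right) - \sqrt{-20} = -217 - 2 i \sqrt{5}$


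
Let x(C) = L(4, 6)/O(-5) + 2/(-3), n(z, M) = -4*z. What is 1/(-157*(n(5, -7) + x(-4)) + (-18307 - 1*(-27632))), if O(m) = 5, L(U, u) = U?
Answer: 15/186661 ≈ 8.0360e-5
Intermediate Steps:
x(C) = 2/15 (x(C) = 4/5 + 2/(-3) = 4*(⅕) + 2*(-⅓) = ⅘ - ⅔ = 2/15)
1/(-157*(n(5, -7) + x(-4)) + (-18307 - 1*(-27632))) = 1/(-157*(-4*5 + 2/15) + (-18307 - 1*(-27632))) = 1/(-157*(-20 + 2/15) + (-18307 + 27632)) = 1/(-157*(-298/15) + 9325) = 1/(46786/15 + 9325) = 1/(186661/15) = 15/186661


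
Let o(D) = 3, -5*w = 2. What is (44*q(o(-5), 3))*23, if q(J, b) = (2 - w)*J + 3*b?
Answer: 81972/5 ≈ 16394.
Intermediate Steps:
w = -2/5 (w = -1/5*2 = -2/5 ≈ -0.40000)
q(J, b) = 3*b + 12*J/5 (q(J, b) = (2 - 1*(-2/5))*J + 3*b = (2 + 2/5)*J + 3*b = 12*J/5 + 3*b = 3*b + 12*J/5)
(44*q(o(-5), 3))*23 = (44*(3*3 + (12/5)*3))*23 = (44*(9 + 36/5))*23 = (44*(81/5))*23 = (3564/5)*23 = 81972/5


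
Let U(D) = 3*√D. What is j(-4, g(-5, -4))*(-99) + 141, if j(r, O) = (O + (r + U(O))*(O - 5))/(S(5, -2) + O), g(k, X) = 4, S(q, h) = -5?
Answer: 339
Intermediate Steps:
j(r, O) = (O + (-5 + O)*(r + 3*√O))/(-5 + O) (j(r, O) = (O + (r + 3*√O)*(O - 5))/(-5 + O) = (O + (r + 3*√O)*(-5 + O))/(-5 + O) = (O + (-5 + O)*(r + 3*√O))/(-5 + O))
j(-4, g(-5, -4))*(-99) + 141 = ((4 - 15*√4 - 5*(-4) + 3*4^(3/2) + 4*(-4))/(-5 + 4))*(-99) + 141 = ((4 - 15*2 + 20 + 3*8 - 16)/(-1))*(-99) + 141 = -(4 - 30 + 20 + 24 - 16)*(-99) + 141 = -1*2*(-99) + 141 = -2*(-99) + 141 = 198 + 141 = 339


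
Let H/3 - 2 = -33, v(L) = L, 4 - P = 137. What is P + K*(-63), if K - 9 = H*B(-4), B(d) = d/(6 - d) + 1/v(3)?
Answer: -5453/5 ≈ -1090.6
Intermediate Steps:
P = -133 (P = 4 - 1*137 = 4 - 137 = -133)
H = -93 (H = 6 + 3*(-33) = 6 - 99 = -93)
B(d) = 1/3 + d/(6 - d) (B(d) = d/(6 - d) + 1/3 = 1/3 + d/(6 - d))
K = 76/5 (K = 9 - 62*(-3 - 1*(-4))/(-6 - 4) = 9 - 62*(-3 + 4)/(-10) = 9 - 62*(-1)/10 = 9 - 93*(-1/15) = 9 + 31/5 = 76/5 ≈ 15.200)
P + K*(-63) = -133 + (76/5)*(-63) = -133 - 4788/5 = -5453/5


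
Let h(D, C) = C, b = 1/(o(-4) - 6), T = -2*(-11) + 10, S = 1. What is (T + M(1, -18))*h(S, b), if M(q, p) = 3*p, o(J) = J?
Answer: 11/5 ≈ 2.2000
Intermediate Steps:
T = 32 (T = 22 + 10 = 32)
b = -⅒ (b = 1/(-4 - 6) = 1/(-10) = -⅒ ≈ -0.10000)
(T + M(1, -18))*h(S, b) = (32 + 3*(-18))*(-⅒) = (32 - 54)*(-⅒) = -22*(-⅒) = 11/5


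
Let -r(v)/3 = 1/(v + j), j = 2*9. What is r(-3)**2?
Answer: 1/25 ≈ 0.040000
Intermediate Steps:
j = 18
r(v) = -3/(18 + v) (r(v) = -3/(v + 18) = -3/(18 + v))
r(-3)**2 = (-3/(18 - 3))**2 = (-3/15)**2 = (-3*1/15)**2 = (-1/5)**2 = 1/25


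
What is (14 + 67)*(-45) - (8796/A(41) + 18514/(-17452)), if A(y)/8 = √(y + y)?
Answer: -31797013/8726 - 2199*√82/164 ≈ -3765.4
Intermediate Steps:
A(y) = 8*√2*√y (A(y) = 8*√(y + y) = 8*√(2*y) = 8*(√2*√y) = 8*√2*√y)
(14 + 67)*(-45) - (8796/A(41) + 18514/(-17452)) = (14 + 67)*(-45) - (8796/((8*√2*√41)) + 18514/(-17452)) = 81*(-45) - (8796/((8*√82)) + 18514*(-1/17452)) = -3645 - (8796*(√82/656) - 9257/8726) = -3645 - (2199*√82/164 - 9257/8726) = -3645 - (-9257/8726 + 2199*√82/164) = -3645 + (9257/8726 - 2199*√82/164) = -31797013/8726 - 2199*√82/164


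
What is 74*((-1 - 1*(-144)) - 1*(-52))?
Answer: 14430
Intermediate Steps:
74*((-1 - 1*(-144)) - 1*(-52)) = 74*((-1 + 144) + 52) = 74*(143 + 52) = 74*195 = 14430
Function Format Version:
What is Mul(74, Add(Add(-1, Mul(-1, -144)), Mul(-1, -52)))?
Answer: 14430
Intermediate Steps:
Mul(74, Add(Add(-1, Mul(-1, -144)), Mul(-1, -52))) = Mul(74, Add(Add(-1, 144), 52)) = Mul(74, Add(143, 52)) = Mul(74, 195) = 14430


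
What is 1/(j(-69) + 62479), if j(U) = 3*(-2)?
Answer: 1/62473 ≈ 1.6007e-5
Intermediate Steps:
j(U) = -6
1/(j(-69) + 62479) = 1/(-6 + 62479) = 1/62473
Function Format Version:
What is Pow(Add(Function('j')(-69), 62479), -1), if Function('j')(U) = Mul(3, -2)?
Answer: Rational(1, 62473) ≈ 1.6007e-5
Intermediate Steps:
Function('j')(U) = -6
Pow(Add(Function('j')(-69), 62479), -1) = Pow(Add(-6, 62479), -1) = Pow(62473, -1) = Rational(1, 62473)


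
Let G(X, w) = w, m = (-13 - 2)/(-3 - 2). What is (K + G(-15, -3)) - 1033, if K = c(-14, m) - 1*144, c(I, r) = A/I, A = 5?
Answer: -16525/14 ≈ -1180.4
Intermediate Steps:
m = 3 (m = -15/(-5) = -15*(-⅕) = 3)
c(I, r) = 5/I
K = -2021/14 (K = 5/(-14) - 1*144 = 5*(-1/14) - 144 = -5/14 - 144 = -2021/14 ≈ -144.36)
(K + G(-15, -3)) - 1033 = (-2021/14 - 3) - 1033 = -2063/14 - 1033 = -16525/14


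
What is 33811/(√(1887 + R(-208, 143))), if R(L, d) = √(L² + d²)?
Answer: 33811/√(1887 + 13*√377) ≈ 730.99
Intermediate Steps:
33811/(√(1887 + R(-208, 143))) = 33811/(√(1887 + √((-208)² + 143²))) = 33811/(√(1887 + √(43264 + 20449))) = 33811/(√(1887 + √63713)) = 33811/(√(1887 + 13*√377)) = 33811/√(1887 + 13*√377)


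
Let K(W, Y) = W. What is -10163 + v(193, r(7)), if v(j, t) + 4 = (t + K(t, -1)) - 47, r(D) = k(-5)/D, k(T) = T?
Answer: -71508/7 ≈ -10215.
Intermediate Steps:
r(D) = -5/D
v(j, t) = -51 + 2*t (v(j, t) = -4 + ((t + t) - 47) = -4 + (2*t - 47) = -4 + (-47 + 2*t) = -51 + 2*t)
-10163 + v(193, r(7)) = -10163 + (-51 + 2*(-5/7)) = -10163 + (-51 - 10/7) = -10163 - 367/7 = -71508/7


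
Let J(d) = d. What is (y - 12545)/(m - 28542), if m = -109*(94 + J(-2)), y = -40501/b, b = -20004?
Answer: 250909679/771554280 ≈ 0.32520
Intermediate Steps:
y = 40501/20004 (y = -40501/(-20004) = -40501*(-1/20004) = 40501/20004 ≈ 2.0246)
m = -10028 (m = -109*(94 - 2) = -109*92 = -10028)
(y - 12545)/(m - 28542) = (40501/20004 - 12545)/(-10028 - 28542) = -250909679/20004/(-38570) = -250909679/20004*(-1/38570) = 250909679/771554280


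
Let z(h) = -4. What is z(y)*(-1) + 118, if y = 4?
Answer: 122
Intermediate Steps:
z(y)*(-1) + 118 = -4*(-1) + 118 = 4 + 118 = 122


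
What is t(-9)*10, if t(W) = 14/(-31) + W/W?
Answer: 170/31 ≈ 5.4839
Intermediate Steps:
t(W) = 17/31 (t(W) = 14*(-1/31) + 1 = -14/31 + 1 = 17/31)
t(-9)*10 = (17/31)*10 = 170/31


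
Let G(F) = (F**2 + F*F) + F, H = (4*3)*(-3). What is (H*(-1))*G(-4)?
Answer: 1008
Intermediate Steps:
H = -36 (H = 12*(-3) = -36)
G(F) = F + 2*F**2 (G(F) = (F**2 + F**2) + F = 2*F**2 + F = F + 2*F**2)
(H*(-1))*G(-4) = (-36*(-1))*(-4*(1 + 2*(-4))) = 36*(-4*(1 - 8)) = 36*(-4*(-7)) = 36*28 = 1008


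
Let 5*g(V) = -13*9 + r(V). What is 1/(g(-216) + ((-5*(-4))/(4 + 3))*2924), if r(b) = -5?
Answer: 35/291546 ≈ 0.00012005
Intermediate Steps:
g(V) = -122/5 (g(V) = (-13*9 - 5)/5 = (-117 - 5)/5 = (⅕)*(-122) = -122/5)
1/(g(-216) + ((-5*(-4))/(4 + 3))*2924) = 1/(-122/5 + ((-5*(-4))/(4 + 3))*2924) = 1/(-122/5 + (20/7)*2924) = 1/(-122/5 + 58480/7) = 1/(291546/35) = 35/291546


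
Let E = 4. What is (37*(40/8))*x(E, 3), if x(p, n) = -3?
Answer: -555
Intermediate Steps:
(37*(40/8))*x(E, 3) = (37*(40/8))*(-3) = (37*(40*(⅛)))*(-3) = (37*5)*(-3) = 185*(-3) = -555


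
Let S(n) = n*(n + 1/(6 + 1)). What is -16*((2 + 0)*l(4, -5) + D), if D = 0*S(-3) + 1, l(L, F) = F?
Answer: 144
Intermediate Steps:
S(n) = n*(⅐ + n) (S(n) = n*(n + 1/7) = n*(n + ⅐) = n*(⅐ + n))
D = 1 (D = 0*(-3*(⅐ - 3)) + 1 = 0*(-3*(-20/7)) + 1 = 0*(60/7) + 1 = 0 + 1 = 1)
-16*((2 + 0)*l(4, -5) + D) = -16*((2 + 0)*(-5) + 1) = -16*(2*(-5) + 1) = -16*(-10 + 1) = -16*(-9) = 144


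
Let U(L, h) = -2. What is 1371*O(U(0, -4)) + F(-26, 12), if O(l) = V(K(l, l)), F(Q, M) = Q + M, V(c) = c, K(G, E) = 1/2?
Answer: 1343/2 ≈ 671.50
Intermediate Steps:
K(G, E) = ½
F(Q, M) = M + Q
O(l) = ½
1371*O(U(0, -4)) + F(-26, 12) = 1371*(½) + (12 - 26) = 1371/2 - 14 = 1343/2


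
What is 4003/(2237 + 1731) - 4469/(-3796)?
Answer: 8232095/3765632 ≈ 2.1861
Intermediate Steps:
4003/(2237 + 1731) - 4469/(-3796) = 4003/3968 - 4469*(-1/3796) = 4003*(1/3968) + 4469/3796 = 4003/3968 + 4469/3796 = 8232095/3765632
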